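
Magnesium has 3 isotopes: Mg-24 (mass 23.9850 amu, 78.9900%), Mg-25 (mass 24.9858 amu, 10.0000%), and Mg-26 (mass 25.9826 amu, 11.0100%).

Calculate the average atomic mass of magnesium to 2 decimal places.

24.31 amu

The abundance-weighted mean is 0.789900 × 23.9850 + 0.100000 × 24.9858 + 0.110100 × 25.9826
= 18.94575 + 2.49858 + 2.86068 = 24.30501 amu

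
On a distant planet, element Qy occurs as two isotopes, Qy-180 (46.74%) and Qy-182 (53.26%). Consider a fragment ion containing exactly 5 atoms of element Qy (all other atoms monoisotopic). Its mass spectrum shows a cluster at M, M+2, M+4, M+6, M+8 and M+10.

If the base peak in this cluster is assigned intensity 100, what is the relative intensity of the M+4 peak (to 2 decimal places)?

(0.4674 + 0.5326)^5 gives M 0.0223, M+2 0.1271, M+4 0.2896, M+6 0.3301, M+8 0.1880, M+10 0.0429; the largest is M+6.
P(M+6) = C(5,3) × 0.4674^2 × 0.5326^3 = 10 × 0.21846276 × 0.15107879 = 0.330051 (base)
P(M+4) = C(5,2) × 0.4674^3 × 0.5326^2 = 10 × 0.10210949 × 0.28366276 = 0.289647
Relative intensity = 0.289647 / 0.330051 × 100 = 87.76

87.76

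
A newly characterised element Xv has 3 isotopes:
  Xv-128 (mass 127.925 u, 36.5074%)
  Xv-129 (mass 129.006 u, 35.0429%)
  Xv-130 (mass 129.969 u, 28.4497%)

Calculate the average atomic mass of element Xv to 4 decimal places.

128.8853 u

Weight each isotope mass by its fractional abundance: 0.365074 × 127.925 + 0.350429 × 129.006 + 0.284497 × 129.969
= 46.70209 + 45.20744 + 36.97579 = 128.88532 u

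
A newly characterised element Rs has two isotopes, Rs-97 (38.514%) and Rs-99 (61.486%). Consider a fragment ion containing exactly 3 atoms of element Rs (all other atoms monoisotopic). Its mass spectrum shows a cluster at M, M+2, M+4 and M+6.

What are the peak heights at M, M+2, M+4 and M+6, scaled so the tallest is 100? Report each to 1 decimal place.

Each Rs atom is independently Rs-97 (p = 0.38514) or Rs-99 (q = 0.61486); the cluster is the binomial expansion (p + q)^3.
P(M) = 0.38514^3 = 0.057129
P(M+2) = 3 × 0.38514^2 × 0.61486^1 = 0.273612
P(M+4) = 3 × 0.38514^1 × 0.61486^2 = 0.436810
P(M+6) = 0.61486^3 = 0.232450
The M+4 peak is largest (0.436810); scaling to 100 gives 13.1 : 62.6 : 100.0 : 53.2.

13.1 : 62.6 : 100.0 : 53.2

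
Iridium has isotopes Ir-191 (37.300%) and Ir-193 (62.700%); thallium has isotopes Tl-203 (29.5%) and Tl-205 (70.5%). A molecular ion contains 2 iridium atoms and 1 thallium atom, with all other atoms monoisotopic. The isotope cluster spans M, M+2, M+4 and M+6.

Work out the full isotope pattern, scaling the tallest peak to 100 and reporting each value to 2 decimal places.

9.21 : 52.96 : 100.00 : 62.18

Iridium pattern (n=2): 0.139129 : 0.467742 : 0.393129
Thallium pattern (n=1): 0.2950 : 0.7050
Convolve the two distributions (both contribute in 2-u steps):
  M: 0.139129×0.2950 = 0.041043
  M+2: 0.139129×0.7050 + 0.467742×0.2950 = 0.236070
  M+4: 0.467742×0.7050 + 0.393129×0.2950 = 0.445731
  M+6: 0.393129×0.7050 = 0.277156
Scale to base peak (0.445731) = 100: 9.21 : 52.96 : 100.00 : 62.18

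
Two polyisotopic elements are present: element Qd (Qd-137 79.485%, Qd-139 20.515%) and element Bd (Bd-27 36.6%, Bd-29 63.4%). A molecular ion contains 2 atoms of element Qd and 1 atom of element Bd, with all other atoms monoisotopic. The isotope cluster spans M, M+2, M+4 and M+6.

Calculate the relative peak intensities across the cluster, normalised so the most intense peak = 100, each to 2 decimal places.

44.48 : 100.00 : 42.73 : 5.13

Element Qd pattern (n=2): 0.63178652 : 0.32612696 : 0.04208652
Element Bd pattern (n=1): 0.3660 : 0.6340
Convolve the two distributions (both contribute in 2-u steps):
  M: 0.63178652×0.3660 = 0.231234
  M+2: 0.63178652×0.6340 + 0.32612696×0.3660 = 0.519915
  M+4: 0.32612696×0.6340 + 0.04208652×0.3660 = 0.222168
  M+6: 0.04208652×0.6340 = 0.026683
Scale to base peak (0.519915) = 100: 44.48 : 100.00 : 42.73 : 5.13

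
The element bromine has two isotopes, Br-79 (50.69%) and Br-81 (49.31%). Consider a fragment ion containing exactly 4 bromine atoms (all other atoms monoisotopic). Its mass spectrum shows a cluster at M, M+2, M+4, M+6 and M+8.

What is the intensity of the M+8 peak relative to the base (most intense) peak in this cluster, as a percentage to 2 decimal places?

15.77%

Term probabilities: M 0.0660, M+2 0.2569, M+4 0.3749, M+6 0.2431, M+8 0.0591. Base peak = M+4.
P(M+4) = C(4,2) × 0.5069^2 × 0.4931^2 = 6 × 0.25694761 × 0.24314761 = 0.374857 (base)
P(M+8) = C(4,4) × 0.5069^0 × 0.4931^4 = 1 × 1.0000 × 0.05912076 = 0.059121
Relative intensity = 0.059121 / 0.374857 × 100 = 15.77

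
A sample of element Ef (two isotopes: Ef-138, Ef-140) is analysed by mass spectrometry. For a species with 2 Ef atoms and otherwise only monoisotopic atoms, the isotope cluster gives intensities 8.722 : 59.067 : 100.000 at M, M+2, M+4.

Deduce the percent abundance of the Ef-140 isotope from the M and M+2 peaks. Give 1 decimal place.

77.2%

If p is the fraction of Ef that is Ef-138, then I(M+2)/I(M) = [C(2,1)·p^1·(1−p)] / p^2 = 2·(1−p)/p = 59.067/8.722 = 6.7722
(1−p)/p = 6.7722/2 = 3.3861  ⇒  p = 1/(1 + 3.3861) = 0.2280
Ef-138: 22.8%, Ef-140: 77.2%.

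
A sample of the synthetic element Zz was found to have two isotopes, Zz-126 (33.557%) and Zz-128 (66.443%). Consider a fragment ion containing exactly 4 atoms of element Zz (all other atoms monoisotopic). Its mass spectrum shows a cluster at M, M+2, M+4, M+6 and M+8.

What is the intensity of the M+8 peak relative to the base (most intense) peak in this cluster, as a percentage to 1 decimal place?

49.5%

Term probabilities: M 0.0127, M+2 0.1004, M+4 0.2983, M+6 0.3937, M+8 0.1949. Base peak = M+6.
P(M+6) = C(4,3) × 0.33557^1 × 0.66443^3 = 4 × 0.33557 × 0.29332407 = 0.393723 (base)
P(M+8) = C(4,4) × 0.33557^0 × 0.66443^4 = 1 × 1.0000 × 0.19489331 = 0.194893
Relative intensity = 0.194893 / 0.393723 × 100 = 49.5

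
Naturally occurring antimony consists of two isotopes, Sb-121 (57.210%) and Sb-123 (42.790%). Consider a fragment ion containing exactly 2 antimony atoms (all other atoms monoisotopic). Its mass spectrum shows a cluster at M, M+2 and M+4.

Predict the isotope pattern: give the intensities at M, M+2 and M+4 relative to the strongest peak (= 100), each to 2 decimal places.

66.85 : 100.00 : 37.40

The 2 Sb atoms are independent, so intensities follow the terms of (0.57210 + 0.42790)^2.
P(M) = 0.57210^2 = 0.327298
P(M+2) = 2 × 0.57210^1 × 0.42790^1 = 0.489603
P(M+4) = 0.42790^2 = 0.183098
The M+2 peak is largest (0.489603); scaling to 100 gives 66.85 : 100.00 : 37.40.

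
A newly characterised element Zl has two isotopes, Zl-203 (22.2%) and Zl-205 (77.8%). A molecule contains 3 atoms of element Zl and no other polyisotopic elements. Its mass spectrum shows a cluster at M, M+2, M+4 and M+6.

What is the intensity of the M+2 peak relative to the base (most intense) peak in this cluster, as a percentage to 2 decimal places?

24.43%

(0.222 + 0.778)^3 gives M 0.0109, M+2 0.1150, M+4 0.4031, M+6 0.4709; the largest is M+6.
P(M+6) = C(3,3) × 0.222^0 × 0.778^3 = 1 × 1.0000 × 0.47091095 = 0.470911 (base)
P(M+2) = C(3,1) × 0.222^2 × 0.778^1 = 3 × 0.049284 × 0.7780 = 0.115029
Relative intensity = 0.115029 / 0.470911 × 100 = 24.43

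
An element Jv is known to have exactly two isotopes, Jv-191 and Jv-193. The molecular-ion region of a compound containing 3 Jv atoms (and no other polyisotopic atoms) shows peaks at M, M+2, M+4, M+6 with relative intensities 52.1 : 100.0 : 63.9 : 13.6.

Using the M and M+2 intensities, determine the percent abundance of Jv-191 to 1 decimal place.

61.0%

Let p = fractional abundance of Jv-191. I(M+2)/I(M) = [C(3,1)·p^2·(1−p)] / p^3 = 3·(1−p)/p = 100.0/52.1 = 1.9194
(1−p)/p = 1.9194/3 = 0.6398  ⇒  p = 1/(1 + 0.6398) = 0.6098
Jv-191: 61.0%, Jv-193: 39.0%.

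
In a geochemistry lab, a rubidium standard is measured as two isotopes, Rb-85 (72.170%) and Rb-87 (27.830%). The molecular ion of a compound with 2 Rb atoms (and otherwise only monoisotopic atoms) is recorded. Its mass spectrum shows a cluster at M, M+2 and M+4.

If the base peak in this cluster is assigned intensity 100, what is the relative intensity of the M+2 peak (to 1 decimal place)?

Binomial terms of (0.72170 + 0.27830)^2: M 0.5209, M+2 0.4017, M+4 0.0775 → M is the base peak.
P(M) = C(2,0) × 0.72170^2 × 0.27830^0 = 1 × 0.52085089 × 1.0000 = 0.520851 (base)
P(M+2) = C(2,1) × 0.72170^1 × 0.27830^1 = 2 × 0.7217 × 0.2783 = 0.401698
Relative intensity = 0.401698 / 0.520851 × 100 = 77.1

77.1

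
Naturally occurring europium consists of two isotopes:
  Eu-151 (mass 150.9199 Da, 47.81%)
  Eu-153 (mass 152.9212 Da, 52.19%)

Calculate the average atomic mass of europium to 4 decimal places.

The abundance-weighted mean is 0.4781 × 150.9199 + 0.5219 × 152.9212
= 72.15480 + 79.80957 = 151.96437 Da

151.9644 Da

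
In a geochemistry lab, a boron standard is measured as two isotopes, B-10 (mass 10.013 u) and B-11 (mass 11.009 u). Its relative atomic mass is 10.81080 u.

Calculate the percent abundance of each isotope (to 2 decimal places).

With x = fraction of B-10 (so B-11 is 1 − x):
10.013·x + 11.009·(1 − x) = 10.81080
(10.013 − 11.009)·x = 10.81080 − 11.009
x = -0.19820 / -0.996 = 0.19900 → 19.90% B-10, 80.10% B-11.

B-10: 19.90%, B-11: 80.10%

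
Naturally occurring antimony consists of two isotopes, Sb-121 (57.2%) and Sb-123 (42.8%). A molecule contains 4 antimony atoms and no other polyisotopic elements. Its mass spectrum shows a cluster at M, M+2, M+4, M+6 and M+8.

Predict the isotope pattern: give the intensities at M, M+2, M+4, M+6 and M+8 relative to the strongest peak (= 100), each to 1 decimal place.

Expanding (0.572 + 0.428)^4:
P(M) = 0.572^4 = 0.107049
P(M+2) = 4 × 0.572^3 × 0.428^1 = 0.320400
P(M+4) = 6 × 0.572^2 × 0.428^2 = 0.359609
P(M+6) = 4 × 0.572^1 × 0.428^3 = 0.179385
P(M+8) = 0.428^4 = 0.033556
The M+4 peak is largest (0.359609); scaling to 100 gives 29.8 : 89.1 : 100.0 : 49.9 : 9.3.

29.8 : 89.1 : 100.0 : 49.9 : 9.3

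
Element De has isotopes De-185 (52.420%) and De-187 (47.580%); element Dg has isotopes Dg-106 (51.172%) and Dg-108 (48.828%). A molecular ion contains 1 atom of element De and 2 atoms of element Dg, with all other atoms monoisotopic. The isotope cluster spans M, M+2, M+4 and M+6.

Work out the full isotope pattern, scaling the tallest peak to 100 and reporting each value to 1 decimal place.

Element De pattern (n=1): 0.5242 : 0.4758
Element Dg pattern (n=2): 0.26185736 : 0.49972528 : 0.23841736
Convolve the two distributions (both contribute in 2-u steps):
  M: 0.5242×0.26185736 = 0.137266
  M+2: 0.5242×0.49972528 + 0.4758×0.26185736 = 0.386548
  M+4: 0.5242×0.23841736 + 0.4758×0.49972528 = 0.362748
  M+6: 0.4758×0.23841736 = 0.113439
Scale to base peak (0.386548) = 100: 35.5 : 100.0 : 93.8 : 29.3

35.5 : 100.0 : 93.8 : 29.3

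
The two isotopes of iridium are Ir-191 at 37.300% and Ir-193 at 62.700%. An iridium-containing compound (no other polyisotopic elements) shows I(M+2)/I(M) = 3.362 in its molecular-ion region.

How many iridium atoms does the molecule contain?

The M+2/M ratio from n Ir atoms is n · q/p = n · 0.62700/0.37300.
n = 3.362 × 0.37300/0.62700 = 2.00 ≈ 2

2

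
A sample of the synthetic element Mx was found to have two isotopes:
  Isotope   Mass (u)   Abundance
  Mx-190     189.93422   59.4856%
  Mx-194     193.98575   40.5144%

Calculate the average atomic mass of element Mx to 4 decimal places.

191.5757 u

Ar = Σ fᵢ·mᵢ = 0.594856 × 189.93422 + 0.405144 × 193.98575
= 112.983510 + 78.592163 = 191.575673 u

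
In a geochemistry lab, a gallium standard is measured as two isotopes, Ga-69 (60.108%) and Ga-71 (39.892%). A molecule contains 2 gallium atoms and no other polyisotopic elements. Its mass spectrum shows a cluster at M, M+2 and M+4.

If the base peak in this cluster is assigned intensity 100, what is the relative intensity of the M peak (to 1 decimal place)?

75.3

Binomial terms of (0.60108 + 0.39892)^2: M 0.3613, M+2 0.4796, M+4 0.1591 → M+2 is the base peak.
P(M+2) = C(2,1) × 0.60108^1 × 0.39892^1 = 2 × 0.60108 × 0.39892 = 0.479566 (base)
P(M) = C(2,0) × 0.60108^2 × 0.39892^0 = 1 × 0.36129717 × 1.0000 = 0.361297
Relative intensity = 0.361297 / 0.479566 × 100 = 75.3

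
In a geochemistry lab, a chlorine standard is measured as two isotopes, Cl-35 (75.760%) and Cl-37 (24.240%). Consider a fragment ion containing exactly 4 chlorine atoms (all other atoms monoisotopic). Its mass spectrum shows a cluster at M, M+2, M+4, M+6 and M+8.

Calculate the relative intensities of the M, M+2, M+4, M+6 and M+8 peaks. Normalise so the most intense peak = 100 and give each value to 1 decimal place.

78.1 : 100.0 : 48.0 : 10.2 : 0.8

Each Cl atom is independently Cl-35 (p = 0.75760) or Cl-37 (q = 0.24240); the cluster is the binomial expansion (p + q)^4.
P(M) = 0.75760^4 = 0.329428
P(M+2) = 4 × 0.75760^3 × 0.24240^1 = 0.421612
P(M+4) = 6 × 0.75760^2 × 0.24240^2 = 0.202347
P(M+6) = 4 × 0.75760^1 × 0.24240^3 = 0.043162
P(M+8) = 0.24240^4 = 0.003452
The M+2 peak is largest (0.421612); scaling to 100 gives 78.1 : 100.0 : 48.0 : 10.2 : 0.8.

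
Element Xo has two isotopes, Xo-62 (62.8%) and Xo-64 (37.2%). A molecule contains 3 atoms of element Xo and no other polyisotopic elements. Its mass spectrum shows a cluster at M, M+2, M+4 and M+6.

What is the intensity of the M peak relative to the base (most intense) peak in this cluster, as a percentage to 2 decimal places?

Binomial terms of (0.628 + 0.372)^3: M 0.2477, M+2 0.4401, M+4 0.2607, M+6 0.0515 → M+2 is the base peak.
P(M+2) = C(3,1) × 0.628^2 × 0.372^1 = 3 × 0.394384 × 0.3720 = 0.440133 (base)
P(M) = C(3,0) × 0.628^3 × 0.372^0 = 1 × 0.24767315 × 1.0000 = 0.247673
Relative intensity = 0.247673 / 0.440133 × 100 = 56.27

56.27%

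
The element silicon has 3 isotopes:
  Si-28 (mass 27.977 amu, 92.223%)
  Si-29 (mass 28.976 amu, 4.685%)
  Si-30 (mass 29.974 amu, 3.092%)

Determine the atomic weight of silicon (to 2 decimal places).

28.09 amu

Weight each isotope mass by its fractional abundance: 0.92223 × 27.977 + 0.04685 × 28.976 + 0.03092 × 29.974
= 25.8012 + 1.3575 + 0.9268 = 28.0855 amu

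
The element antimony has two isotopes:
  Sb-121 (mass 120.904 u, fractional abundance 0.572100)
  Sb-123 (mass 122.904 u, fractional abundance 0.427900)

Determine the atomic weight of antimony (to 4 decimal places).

121.7598 u

Ar = Σ fᵢ·mᵢ = 0.572100 × 120.904 + 0.427900 × 122.904
= 69.16918 + 52.59062 = 121.75980 u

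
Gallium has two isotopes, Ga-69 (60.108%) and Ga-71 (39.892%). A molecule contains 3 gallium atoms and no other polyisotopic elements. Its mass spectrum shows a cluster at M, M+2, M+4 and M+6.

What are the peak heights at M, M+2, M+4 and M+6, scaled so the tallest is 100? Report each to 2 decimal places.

Each Ga atom is independently Ga-69 (p = 0.60108) or Ga-71 (q = 0.39892); the cluster is the binomial expansion (p + q)^3.
P(M) = 0.60108^3 = 0.217169
P(M+2) = 3 × 0.60108^2 × 0.39892^1 = 0.432386
P(M+4) = 3 × 0.60108^1 × 0.39892^2 = 0.286963
P(M+6) = 0.39892^3 = 0.063483
The M+2 peak is largest (0.432386); scaling to 100 gives 50.23 : 100.00 : 66.37 : 14.68.

50.23 : 100.00 : 66.37 : 14.68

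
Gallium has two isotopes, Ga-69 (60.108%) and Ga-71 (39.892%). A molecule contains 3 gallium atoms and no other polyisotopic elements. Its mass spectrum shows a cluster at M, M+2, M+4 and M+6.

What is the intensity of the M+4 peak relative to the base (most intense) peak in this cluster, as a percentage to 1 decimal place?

Term probabilities: M 0.2172, M+2 0.4324, M+4 0.2870, M+6 0.0635. Base peak = M+2.
P(M+2) = C(3,1) × 0.60108^2 × 0.39892^1 = 3 × 0.36129717 × 0.39892 = 0.432386 (base)
P(M+4) = C(3,2) × 0.60108^1 × 0.39892^2 = 3 × 0.60108 × 0.15913717 = 0.286963
Relative intensity = 0.286963 / 0.432386 × 100 = 66.4

66.4%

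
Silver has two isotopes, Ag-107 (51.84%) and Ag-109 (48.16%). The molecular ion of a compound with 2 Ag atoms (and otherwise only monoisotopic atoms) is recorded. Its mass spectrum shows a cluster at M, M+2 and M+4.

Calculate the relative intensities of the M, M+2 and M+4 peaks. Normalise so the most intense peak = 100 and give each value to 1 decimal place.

53.8 : 100.0 : 46.5

Each Ag atom is independently Ag-107 (p = 0.5184) or Ag-109 (q = 0.4816); the cluster is the binomial expansion (p + q)^2.
P(M) = 0.5184^2 = 0.268739
P(M+2) = 2 × 0.5184^1 × 0.4816^1 = 0.499323
P(M+4) = 0.4816^2 = 0.231939
The M+2 peak is largest (0.499323); scaling to 100 gives 53.8 : 100.0 : 46.5.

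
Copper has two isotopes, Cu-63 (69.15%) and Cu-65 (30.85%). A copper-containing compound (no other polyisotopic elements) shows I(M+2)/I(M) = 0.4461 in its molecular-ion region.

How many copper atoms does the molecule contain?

1

With n Cu atoms, P(M+2)/P(M) = C(n,1)·p^(n−1)q / p^n = n·q/p = n · 0.3085/0.6915.
n = 0.4461 × 0.6915/0.3085 = 1.00 ≈ 1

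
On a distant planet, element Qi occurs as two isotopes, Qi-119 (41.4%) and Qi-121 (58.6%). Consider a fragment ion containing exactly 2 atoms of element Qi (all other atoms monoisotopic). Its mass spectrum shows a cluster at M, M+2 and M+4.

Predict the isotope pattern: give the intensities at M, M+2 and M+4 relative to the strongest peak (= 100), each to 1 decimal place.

Expanding (0.414 + 0.586)^2:
P(M) = 0.414^2 = 0.171396
P(M+2) = 2 × 0.414^1 × 0.586^1 = 0.485208
P(M+4) = 0.586^2 = 0.343396
The M+2 peak is largest (0.485208); scaling to 100 gives 35.3 : 100.0 : 70.8.

35.3 : 100.0 : 70.8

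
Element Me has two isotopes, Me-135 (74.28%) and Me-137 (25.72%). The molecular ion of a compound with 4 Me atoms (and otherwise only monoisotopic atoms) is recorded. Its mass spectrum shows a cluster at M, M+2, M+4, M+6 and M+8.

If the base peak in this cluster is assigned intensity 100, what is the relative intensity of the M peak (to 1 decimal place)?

72.2

Binomial terms of (0.7428 + 0.2572)^4: M 0.3044, M+2 0.4216, M+4 0.2190, M+6 0.0506, M+8 0.0044 → M+2 is the base peak.
P(M+2) = C(4,1) × 0.7428^3 × 0.2572^1 = 4 × 0.40984127 × 0.2572 = 0.421645 (base)
P(M) = C(4,0) × 0.7428^4 × 0.2572^0 = 1 × 0.30443009 × 1.0000 = 0.304430
Relative intensity = 0.304430 / 0.421645 × 100 = 72.2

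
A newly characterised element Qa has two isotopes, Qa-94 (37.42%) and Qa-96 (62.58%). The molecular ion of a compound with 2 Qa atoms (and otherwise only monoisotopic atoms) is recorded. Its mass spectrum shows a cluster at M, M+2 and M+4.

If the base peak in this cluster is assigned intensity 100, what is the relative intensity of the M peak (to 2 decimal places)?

29.90

Term probabilities: M 0.1400, M+2 0.4683, M+4 0.3916. Base peak = M+2.
P(M+2) = C(2,1) × 0.3742^1 × 0.6258^1 = 2 × 0.3742 × 0.6258 = 0.468349 (base)
P(M) = C(2,0) × 0.3742^2 × 0.6258^0 = 1 × 0.14002564 × 1.0000 = 0.140026
Relative intensity = 0.140026 / 0.468349 × 100 = 29.90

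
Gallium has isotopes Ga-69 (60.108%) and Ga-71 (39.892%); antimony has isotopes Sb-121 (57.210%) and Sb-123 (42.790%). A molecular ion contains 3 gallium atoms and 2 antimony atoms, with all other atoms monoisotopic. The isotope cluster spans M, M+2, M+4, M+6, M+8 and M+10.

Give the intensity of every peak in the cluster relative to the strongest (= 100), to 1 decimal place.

20.6 : 71.8 : 100.0 : 69.6 : 24.2 : 3.4

Gallium pattern (n=3): 0.2171685 : 0.432386 : 0.2869625 : 0.063483
Antimony pattern (n=2): 0.32729841 : 0.48960318 : 0.18309841
Convolve the two distributions (both contribute in 2-u steps):
  M: 0.2171685×0.32729841 = 0.071079
  M+2: 0.2171685×0.48960318 + 0.432386×0.32729841 = 0.247846
  M+4: 0.2171685×0.18309841 + 0.432386×0.48960318 + 0.2869625×0.32729841 = 0.345383
  M+6: 0.432386×0.18309841 + 0.2869625×0.48960318 + 0.063483×0.32729841 = 0.240445
  M+8: 0.2869625×0.18309841 + 0.063483×0.48960318 = 0.083624
  M+10: 0.063483×0.18309841 = 0.011624
Scale to base peak (0.345383) = 100: 20.6 : 71.8 : 100.0 : 69.6 : 24.2 : 3.4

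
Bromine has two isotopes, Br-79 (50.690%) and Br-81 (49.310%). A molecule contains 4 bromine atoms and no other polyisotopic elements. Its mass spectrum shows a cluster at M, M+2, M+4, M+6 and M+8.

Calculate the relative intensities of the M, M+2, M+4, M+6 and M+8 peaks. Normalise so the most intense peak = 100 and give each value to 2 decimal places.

17.61 : 68.53 : 100.00 : 64.85 : 15.77

Each Br atom is independently Br-79 (p = 0.50690) or Br-81 (q = 0.49310); the cluster is the binomial expansion (p + q)^4.
P(M) = 0.50690^4 = 0.066022
P(M+2) = 4 × 0.50690^3 × 0.49310^1 = 0.256899
P(M+4) = 6 × 0.50690^2 × 0.49310^2 = 0.374857
P(M+6) = 4 × 0.50690^1 × 0.49310^3 = 0.243101
P(M+8) = 0.49310^4 = 0.059121
The M+4 peak is largest (0.374857); scaling to 100 gives 17.61 : 68.53 : 100.00 : 64.85 : 15.77.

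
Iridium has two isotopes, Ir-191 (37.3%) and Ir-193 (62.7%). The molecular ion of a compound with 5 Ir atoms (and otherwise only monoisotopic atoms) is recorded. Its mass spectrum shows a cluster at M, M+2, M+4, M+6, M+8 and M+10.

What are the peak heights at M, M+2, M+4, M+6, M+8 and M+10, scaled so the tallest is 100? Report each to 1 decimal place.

Each Ir atom is independently Ir-191 (p = 0.373) or Ir-193 (q = 0.627); the cluster is the binomial expansion (p + q)^5.
P(M) = 0.373^5 = 0.007220
P(M+2) = 5 × 0.373^4 × 0.627^1 = 0.060684
P(M+4) = 10 × 0.373^3 × 0.627^2 = 0.204015
P(M+6) = 10 × 0.373^2 × 0.627^3 = 0.342942
P(M+8) = 5 × 0.373^1 × 0.627^4 = 0.288237
P(M+10) = 0.627^5 = 0.096903
The M+6 peak is largest (0.342942); scaling to 100 gives 2.1 : 17.7 : 59.5 : 100.0 : 84.0 : 28.3.

2.1 : 17.7 : 59.5 : 100.0 : 84.0 : 28.3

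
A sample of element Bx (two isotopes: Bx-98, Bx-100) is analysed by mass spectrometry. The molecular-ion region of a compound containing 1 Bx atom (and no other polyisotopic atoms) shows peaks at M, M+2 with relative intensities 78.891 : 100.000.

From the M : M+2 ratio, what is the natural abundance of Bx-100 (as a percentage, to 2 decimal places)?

Write p for the Bx-98 fraction. I(M+2)/I(M) = [C(1,1)·p^0·(1−p)] / p^1 = 1·(1−p)/p = 100.000/78.891 = 1.2676
(1−p)/p = 1.2676/1 = 1.2676  ⇒  p = 1/(1 + 1.2676) = 0.4410
Bx-98: 44.10%, Bx-100: 55.90%.

55.90%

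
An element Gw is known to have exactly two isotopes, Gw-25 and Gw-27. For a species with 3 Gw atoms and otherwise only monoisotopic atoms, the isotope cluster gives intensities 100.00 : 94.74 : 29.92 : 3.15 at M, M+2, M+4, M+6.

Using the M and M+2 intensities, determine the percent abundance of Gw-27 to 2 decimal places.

24.00%

Write p for the Gw-25 fraction. I(M+2)/I(M) = [C(3,1)·p^2·(1−p)] / p^3 = 3·(1−p)/p = 94.74/100.00 = 0.9474
(1−p)/p = 0.9474/3 = 0.3158  ⇒  p = 1/(1 + 0.3158) = 0.7600
Gw-25: 76.00%, Gw-27: 24.00%.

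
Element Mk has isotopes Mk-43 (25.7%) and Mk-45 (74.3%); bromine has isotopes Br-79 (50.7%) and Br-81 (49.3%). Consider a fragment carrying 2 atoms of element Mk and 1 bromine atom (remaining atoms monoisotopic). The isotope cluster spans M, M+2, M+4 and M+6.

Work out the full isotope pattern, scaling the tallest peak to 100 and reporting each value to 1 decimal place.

Element Mk pattern (n=2): 0.066049 : 0.381902 : 0.552049
Bromine pattern (n=1): 0.5070 : 0.4930
Convolve the two distributions (both contribute in 2-u steps):
  M: 0.066049×0.5070 = 0.033487
  M+2: 0.066049×0.4930 + 0.381902×0.5070 = 0.226186
  M+4: 0.381902×0.4930 + 0.552049×0.5070 = 0.468167
  M+6: 0.552049×0.4930 = 0.272160
Scale to base peak (0.468167) = 100: 7.2 : 48.3 : 100.0 : 58.1

7.2 : 48.3 : 100.0 : 58.1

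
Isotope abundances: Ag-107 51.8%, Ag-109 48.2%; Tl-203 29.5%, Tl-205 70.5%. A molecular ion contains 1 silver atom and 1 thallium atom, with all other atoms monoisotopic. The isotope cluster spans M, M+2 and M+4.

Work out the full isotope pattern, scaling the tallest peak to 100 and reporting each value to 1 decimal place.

Silver pattern (n=1): 0.5180 : 0.4820
Thallium pattern (n=1): 0.2950 : 0.7050
Convolve the two distributions (both contribute in 2-u steps):
  M: 0.5180×0.2950 = 0.152810
  M+2: 0.5180×0.7050 + 0.4820×0.2950 = 0.507380
  M+4: 0.4820×0.7050 = 0.339810
Scale to base peak (0.507380) = 100: 30.1 : 100.0 : 67.0

30.1 : 100.0 : 67.0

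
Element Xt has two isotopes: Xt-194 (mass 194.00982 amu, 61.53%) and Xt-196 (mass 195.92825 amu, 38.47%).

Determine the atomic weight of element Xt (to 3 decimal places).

194.748 amu

The abundance-weighted mean is 0.6153 × 194.00982 + 0.3847 × 195.92825
= 119.374242 + 75.373598 = 194.747840 amu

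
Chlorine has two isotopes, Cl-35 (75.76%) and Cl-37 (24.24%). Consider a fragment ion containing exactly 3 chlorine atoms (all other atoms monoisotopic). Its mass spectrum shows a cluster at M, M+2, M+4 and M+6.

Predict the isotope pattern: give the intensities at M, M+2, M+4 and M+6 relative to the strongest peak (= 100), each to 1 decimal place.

100.0 : 96.0 : 30.7 : 3.3

Expanding (0.7576 + 0.2424)^3:
P(M) = 0.7576^3 = 0.434830
P(M+2) = 3 × 0.7576^2 × 0.2424^1 = 0.417382
P(M+4) = 3 × 0.7576^1 × 0.2424^2 = 0.133545
P(M+6) = 0.2424^3 = 0.014243
The M peak is largest (0.434830); scaling to 100 gives 100.0 : 96.0 : 30.7 : 3.3.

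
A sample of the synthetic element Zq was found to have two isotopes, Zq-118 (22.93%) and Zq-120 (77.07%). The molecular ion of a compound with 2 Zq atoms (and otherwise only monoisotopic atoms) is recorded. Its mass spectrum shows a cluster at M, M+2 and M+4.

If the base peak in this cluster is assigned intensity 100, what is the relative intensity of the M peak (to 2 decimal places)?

Term probabilities: M 0.0526, M+2 0.3534, M+4 0.5940. Base peak = M+4.
P(M+4) = C(2,2) × 0.2293^0 × 0.7707^2 = 1 × 1.0000 × 0.59397849 = 0.593978 (base)
P(M) = C(2,0) × 0.2293^2 × 0.7707^0 = 1 × 0.05257849 × 1.0000 = 0.052578
Relative intensity = 0.052578 / 0.593978 × 100 = 8.85

8.85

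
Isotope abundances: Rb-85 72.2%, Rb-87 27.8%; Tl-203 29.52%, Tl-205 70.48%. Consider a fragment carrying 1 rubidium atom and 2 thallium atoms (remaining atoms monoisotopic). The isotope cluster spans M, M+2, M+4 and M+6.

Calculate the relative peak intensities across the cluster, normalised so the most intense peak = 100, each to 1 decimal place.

13.3 : 68.4 : 100.0 : 29.1

Rubidium pattern (n=1): 0.7220 : 0.2780
Thallium pattern (n=2): 0.08714304 : 0.41611392 : 0.49674304
Convolve the two distributions (both contribute in 2-u steps):
  M: 0.7220×0.08714304 = 0.062917
  M+2: 0.7220×0.41611392 + 0.2780×0.08714304 = 0.324660
  M+4: 0.7220×0.49674304 + 0.2780×0.41611392 = 0.474328
  M+6: 0.2780×0.49674304 = 0.138095
Scale to base peak (0.474328) = 100: 13.3 : 68.4 : 100.0 : 29.1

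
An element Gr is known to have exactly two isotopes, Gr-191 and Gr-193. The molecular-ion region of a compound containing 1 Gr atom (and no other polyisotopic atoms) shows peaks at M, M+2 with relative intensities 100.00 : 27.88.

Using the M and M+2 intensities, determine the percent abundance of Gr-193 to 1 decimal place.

Let p = fractional abundance of Gr-191. I(M+2)/I(M) = [C(1,1)·p^0·(1−p)] / p^1 = 1·(1−p)/p = 27.88/100.00 = 0.2788
(1−p)/p = 0.2788/1 = 0.2788  ⇒  p = 1/(1 + 0.2788) = 0.7820
Gr-191: 78.2%, Gr-193: 21.8%.

21.8%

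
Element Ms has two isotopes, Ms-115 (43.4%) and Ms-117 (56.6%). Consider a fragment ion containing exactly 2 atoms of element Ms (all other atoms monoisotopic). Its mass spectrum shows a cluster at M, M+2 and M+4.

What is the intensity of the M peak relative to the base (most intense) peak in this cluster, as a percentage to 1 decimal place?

Term probabilities: M 0.1884, M+2 0.4913, M+4 0.3204. Base peak = M+2.
P(M+2) = C(2,1) × 0.434^1 × 0.566^1 = 2 × 0.4340 × 0.5660 = 0.491288 (base)
P(M) = C(2,0) × 0.434^2 × 0.566^0 = 1 × 0.188356 × 1.0000 = 0.188356
Relative intensity = 0.188356 / 0.491288 × 100 = 38.3

38.3%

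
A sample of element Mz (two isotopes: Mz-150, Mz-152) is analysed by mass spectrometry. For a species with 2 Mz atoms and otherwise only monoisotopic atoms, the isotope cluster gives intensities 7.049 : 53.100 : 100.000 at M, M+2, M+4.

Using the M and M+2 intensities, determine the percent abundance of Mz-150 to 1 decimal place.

21.0%

Write p for the Mz-150 fraction. I(M+2)/I(M) = [C(2,1)·p^1·(1−p)] / p^2 = 2·(1−p)/p = 53.100/7.049 = 7.5330
(1−p)/p = 7.5330/2 = 3.7665  ⇒  p = 1/(1 + 3.7665) = 0.2098
Mz-150: 21.0%, Mz-152: 79.0%.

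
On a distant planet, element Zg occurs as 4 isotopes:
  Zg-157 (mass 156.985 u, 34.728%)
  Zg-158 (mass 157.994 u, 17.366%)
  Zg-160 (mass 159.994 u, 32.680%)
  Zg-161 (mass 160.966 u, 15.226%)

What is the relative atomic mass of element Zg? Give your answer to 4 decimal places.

158.7497 u

Ar = Σ fᵢ·mᵢ = 0.34728 × 156.985 + 0.17366 × 157.994 + 0.32680 × 159.994 + 0.15226 × 160.966
= 54.51775 + 27.43724 + 52.28604 + 24.50868 = 158.74971 u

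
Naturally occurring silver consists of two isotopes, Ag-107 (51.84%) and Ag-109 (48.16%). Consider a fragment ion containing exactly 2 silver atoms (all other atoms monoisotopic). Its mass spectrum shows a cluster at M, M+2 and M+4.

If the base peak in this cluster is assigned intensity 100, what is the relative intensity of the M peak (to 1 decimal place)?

53.8

Binomial terms of (0.5184 + 0.4816)^2: M 0.2687, M+2 0.4993, M+4 0.2319 → M+2 is the base peak.
P(M+2) = C(2,1) × 0.5184^1 × 0.4816^1 = 2 × 0.5184 × 0.4816 = 0.499323 (base)
P(M) = C(2,0) × 0.5184^2 × 0.4816^0 = 1 × 0.26873856 × 1.0000 = 0.268739
Relative intensity = 0.268739 / 0.499323 × 100 = 53.8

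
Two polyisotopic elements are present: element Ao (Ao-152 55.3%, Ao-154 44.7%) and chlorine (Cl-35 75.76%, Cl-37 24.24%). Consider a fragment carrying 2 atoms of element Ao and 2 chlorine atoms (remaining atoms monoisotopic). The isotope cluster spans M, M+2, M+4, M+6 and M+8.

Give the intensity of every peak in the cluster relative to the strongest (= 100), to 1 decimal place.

44.3 : 100.0 : 79.3 : 25.9 : 3.0

Element Ao pattern (n=2): 0.305809 : 0.494382 : 0.199809
Chlorine pattern (n=2): 0.57395776 : 0.36728448 : 0.05875776
Convolve the two distributions (both contribute in 2-u steps):
  M: 0.305809×0.57395776 = 0.175521
  M+2: 0.305809×0.36728448 + 0.494382×0.57395776 = 0.396073
  M+4: 0.305809×0.05875776 + 0.494382×0.36728448 + 0.199809×0.57395776 = 0.314229
  M+6: 0.494382×0.05875776 + 0.199809×0.36728448 = 0.102436
  M+8: 0.199809×0.05875776 = 0.011740
Scale to base peak (0.396073) = 100: 44.3 : 100.0 : 79.3 : 25.9 : 3.0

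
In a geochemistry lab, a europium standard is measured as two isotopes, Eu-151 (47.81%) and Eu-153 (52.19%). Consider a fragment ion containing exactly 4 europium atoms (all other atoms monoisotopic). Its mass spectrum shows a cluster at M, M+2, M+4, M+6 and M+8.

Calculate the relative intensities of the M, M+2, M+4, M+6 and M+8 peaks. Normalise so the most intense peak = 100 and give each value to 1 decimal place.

14.0 : 61.1 : 100.0 : 72.8 : 19.9

The 4 Eu atoms are independent, so intensities follow the terms of (0.4781 + 0.5219)^4.
P(M) = 0.4781^4 = 0.052249
P(M+2) = 4 × 0.4781^3 × 0.5219^1 = 0.228141
P(M+4) = 6 × 0.4781^2 × 0.5219^2 = 0.373563
P(M+6) = 4 × 0.4781^1 × 0.5219^3 = 0.271857
P(M+8) = 0.5219^4 = 0.074191
The M+4 peak is largest (0.373563); scaling to 100 gives 14.0 : 61.1 : 100.0 : 72.8 : 19.9.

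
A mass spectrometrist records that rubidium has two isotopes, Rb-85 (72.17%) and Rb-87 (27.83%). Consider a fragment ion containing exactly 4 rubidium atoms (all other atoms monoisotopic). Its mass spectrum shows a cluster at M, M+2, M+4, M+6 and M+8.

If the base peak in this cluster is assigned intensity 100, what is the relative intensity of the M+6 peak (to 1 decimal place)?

Term probabilities: M 0.2713, M+2 0.4184, M+4 0.2420, M+6 0.0622, M+8 0.0060. Base peak = M+2.
P(M+2) = C(4,1) × 0.7217^3 × 0.2783^1 = 4 × 0.37589809 × 0.2783 = 0.418450 (base)
P(M+6) = C(4,3) × 0.7217^1 × 0.2783^3 = 4 × 0.7217 × 0.02155458 = 0.062224
Relative intensity = 0.062224 / 0.418450 × 100 = 14.9

14.9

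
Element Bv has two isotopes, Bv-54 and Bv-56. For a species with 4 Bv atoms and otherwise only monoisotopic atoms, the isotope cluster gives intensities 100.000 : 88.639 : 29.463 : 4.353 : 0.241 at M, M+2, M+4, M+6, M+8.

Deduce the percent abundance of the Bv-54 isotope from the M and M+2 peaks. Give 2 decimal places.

81.86%

Write p for the Bv-54 fraction. I(M+2)/I(M) = [C(4,1)·p^3·(1−p)] / p^4 = 4·(1−p)/p = 88.639/100.000 = 0.8864
(1−p)/p = 0.8864/4 = 0.2216  ⇒  p = 1/(1 + 0.2216) = 0.8186
Bv-54: 81.86%, Bv-56: 18.14%.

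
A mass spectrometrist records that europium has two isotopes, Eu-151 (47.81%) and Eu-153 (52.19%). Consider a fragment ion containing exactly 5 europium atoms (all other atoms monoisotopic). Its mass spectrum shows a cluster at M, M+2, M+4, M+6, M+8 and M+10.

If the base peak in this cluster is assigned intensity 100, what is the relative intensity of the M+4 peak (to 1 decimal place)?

91.6

(0.4781 + 0.5219)^5 gives M 0.0250, M+2 0.1363, M+4 0.2977, M+6 0.3249, M+8 0.1774, M+10 0.0387; the largest is M+6.
P(M+6) = C(5,3) × 0.4781^2 × 0.5219^3 = 10 × 0.22857961 × 0.14215492 = 0.324937 (base)
P(M+4) = C(5,2) × 0.4781^3 × 0.5219^2 = 10 × 0.10928391 × 0.27237961 = 0.297667
Relative intensity = 0.297667 / 0.324937 × 100 = 91.6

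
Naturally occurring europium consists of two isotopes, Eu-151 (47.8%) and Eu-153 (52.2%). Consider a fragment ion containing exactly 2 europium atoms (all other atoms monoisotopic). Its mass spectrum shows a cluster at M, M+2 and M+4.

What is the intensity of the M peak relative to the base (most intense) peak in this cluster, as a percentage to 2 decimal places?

45.79%

Binomial terms of (0.478 + 0.522)^2: M 0.2285, M+2 0.4990, M+4 0.2725 → M+2 is the base peak.
P(M+2) = C(2,1) × 0.478^1 × 0.522^1 = 2 × 0.4780 × 0.5220 = 0.499032 (base)
P(M) = C(2,0) × 0.478^2 × 0.522^0 = 1 × 0.228484 × 1.0000 = 0.228484
Relative intensity = 0.228484 / 0.499032 × 100 = 45.79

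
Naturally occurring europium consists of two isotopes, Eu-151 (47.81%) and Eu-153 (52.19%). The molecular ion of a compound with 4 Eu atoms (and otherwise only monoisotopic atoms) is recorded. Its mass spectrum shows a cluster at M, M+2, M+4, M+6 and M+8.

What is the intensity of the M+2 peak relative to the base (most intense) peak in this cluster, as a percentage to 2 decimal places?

61.07%

Term probabilities: M 0.0522, M+2 0.2281, M+4 0.3736, M+6 0.2719, M+8 0.0742. Base peak = M+4.
P(M+4) = C(4,2) × 0.4781^2 × 0.5219^2 = 6 × 0.22857961 × 0.27237961 = 0.373563 (base)
P(M+2) = C(4,1) × 0.4781^3 × 0.5219^1 = 4 × 0.10928391 × 0.5219 = 0.228141
Relative intensity = 0.228141 / 0.373563 × 100 = 61.07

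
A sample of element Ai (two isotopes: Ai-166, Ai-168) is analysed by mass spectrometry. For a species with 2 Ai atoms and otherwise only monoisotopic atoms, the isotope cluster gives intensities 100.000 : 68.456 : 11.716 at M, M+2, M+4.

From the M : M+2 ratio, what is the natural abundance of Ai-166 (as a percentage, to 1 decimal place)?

74.5%

Let p = fractional abundance of Ai-166. I(M+2)/I(M) = [C(2,1)·p^1·(1−p)] / p^2 = 2·(1−p)/p = 68.456/100.000 = 0.6846
(1−p)/p = 0.6846/2 = 0.3423  ⇒  p = 1/(1 + 0.3423) = 0.7450
Ai-166: 74.5%, Ai-168: 25.5%.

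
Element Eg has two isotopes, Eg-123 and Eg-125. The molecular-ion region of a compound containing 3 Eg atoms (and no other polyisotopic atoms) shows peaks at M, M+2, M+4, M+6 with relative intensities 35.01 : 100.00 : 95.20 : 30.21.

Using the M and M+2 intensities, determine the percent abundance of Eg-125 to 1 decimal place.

If p is the fraction of Eg that is Eg-123, then I(M+2)/I(M) = [C(3,1)·p^2·(1−p)] / p^3 = 3·(1−p)/p = 100.00/35.01 = 2.8563
(1−p)/p = 2.8563/3 = 0.9521  ⇒  p = 1/(1 + 0.9521) = 0.5123
Eg-123: 51.2%, Eg-125: 48.8%.

48.8%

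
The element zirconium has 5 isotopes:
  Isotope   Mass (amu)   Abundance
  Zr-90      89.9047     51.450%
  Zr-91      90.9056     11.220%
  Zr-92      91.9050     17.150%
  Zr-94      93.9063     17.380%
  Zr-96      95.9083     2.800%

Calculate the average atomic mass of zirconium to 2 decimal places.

91.22 amu

Weight each isotope mass by its fractional abundance: 0.51450 × 89.9047 + 0.11220 × 90.9056 + 0.17150 × 91.9050 + 0.17380 × 93.9063 + 0.02800 × 95.9083
= 46.25597 + 10.19961 + 15.76171 + 16.32091 + 2.68543 = 91.22363 amu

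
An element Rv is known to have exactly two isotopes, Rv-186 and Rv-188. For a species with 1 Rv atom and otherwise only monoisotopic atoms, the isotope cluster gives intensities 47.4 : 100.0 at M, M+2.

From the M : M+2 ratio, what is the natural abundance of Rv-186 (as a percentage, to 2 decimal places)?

32.16%

If p is the fraction of Rv that is Rv-186, then I(M+2)/I(M) = [C(1,1)·p^0·(1−p)] / p^1 = 1·(1−p)/p = 100.0/47.4 = 2.1097
(1−p)/p = 2.1097/1 = 2.1097  ⇒  p = 1/(1 + 2.1097) = 0.3216
Rv-186: 32.16%, Rv-188: 67.84%.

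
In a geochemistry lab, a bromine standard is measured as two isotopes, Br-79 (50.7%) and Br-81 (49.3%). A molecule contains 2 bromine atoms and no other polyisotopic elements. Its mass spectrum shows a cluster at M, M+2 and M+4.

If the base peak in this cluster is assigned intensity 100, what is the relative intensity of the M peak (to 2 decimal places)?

51.42

(0.507 + 0.493)^2 gives M 0.2570, M+2 0.4999, M+4 0.2430; the largest is M+2.
P(M+2) = C(2,1) × 0.507^1 × 0.493^1 = 2 × 0.5070 × 0.4930 = 0.499902 (base)
P(M) = C(2,0) × 0.507^2 × 0.493^0 = 1 × 0.257049 × 1.0000 = 0.257049
Relative intensity = 0.257049 / 0.499902 × 100 = 51.42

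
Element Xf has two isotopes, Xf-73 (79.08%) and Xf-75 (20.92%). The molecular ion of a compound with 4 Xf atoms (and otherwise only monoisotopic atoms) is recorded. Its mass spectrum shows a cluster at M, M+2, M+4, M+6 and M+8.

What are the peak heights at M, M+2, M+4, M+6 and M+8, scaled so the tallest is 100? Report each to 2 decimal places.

Each Xf atom is independently Xf-73 (p = 0.7908) or Xf-75 (q = 0.2092); the cluster is the binomial expansion (p + q)^4.
P(M) = 0.7908^4 = 0.391081
P(M+2) = 4 × 0.7908^3 × 0.2092^1 = 0.413830
P(M+4) = 6 × 0.7908^2 × 0.2092^2 = 0.164213
P(M+6) = 4 × 0.7908^1 × 0.2092^3 = 0.028961
P(M+8) = 0.2092^4 = 0.001915
The M+2 peak is largest (0.413830); scaling to 100 gives 94.50 : 100.00 : 39.68 : 7.00 : 0.46.

94.50 : 100.00 : 39.68 : 7.00 : 0.46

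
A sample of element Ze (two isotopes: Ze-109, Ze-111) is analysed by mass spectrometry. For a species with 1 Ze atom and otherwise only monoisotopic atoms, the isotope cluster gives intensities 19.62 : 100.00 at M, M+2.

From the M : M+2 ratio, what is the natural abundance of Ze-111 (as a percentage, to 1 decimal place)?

If p is the fraction of Ze that is Ze-109, then I(M+2)/I(M) = [C(1,1)·p^0·(1−p)] / p^1 = 1·(1−p)/p = 100.00/19.62 = 5.0968
(1−p)/p = 5.0968/1 = 5.0968  ⇒  p = 1/(1 + 5.0968) = 0.1640
Ze-109: 16.4%, Ze-111: 83.6%.

83.6%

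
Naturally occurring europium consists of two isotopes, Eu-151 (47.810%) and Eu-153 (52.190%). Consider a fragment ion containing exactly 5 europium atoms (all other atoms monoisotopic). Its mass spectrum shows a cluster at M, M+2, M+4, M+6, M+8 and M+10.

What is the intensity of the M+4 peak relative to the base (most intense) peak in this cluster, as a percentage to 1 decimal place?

Term probabilities: M 0.0250, M+2 0.1363, M+4 0.2977, M+6 0.3249, M+8 0.1774, M+10 0.0387. Base peak = M+6.
P(M+6) = C(5,3) × 0.47810^2 × 0.52190^3 = 10 × 0.22857961 × 0.14215492 = 0.324937 (base)
P(M+4) = C(5,2) × 0.47810^3 × 0.52190^2 = 10 × 0.10928391 × 0.27237961 = 0.297667
Relative intensity = 0.297667 / 0.324937 × 100 = 91.6

91.6%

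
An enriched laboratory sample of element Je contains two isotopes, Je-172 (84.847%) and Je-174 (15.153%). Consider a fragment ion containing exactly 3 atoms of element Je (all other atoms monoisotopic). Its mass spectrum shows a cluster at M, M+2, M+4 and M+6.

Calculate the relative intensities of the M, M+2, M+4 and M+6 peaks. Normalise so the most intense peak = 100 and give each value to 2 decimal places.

The 3 Je atoms are independent, so intensities follow the terms of (0.84847 + 0.15153)^3.
P(M) = 0.84847^3 = 0.610815
P(M+2) = 3 × 0.84847^2 × 0.15153^1 = 0.327260
P(M+4) = 3 × 0.84847^1 × 0.15153^2 = 0.058446
P(M+6) = 0.15153^3 = 0.003479
The M peak is largest (0.610815); scaling to 100 gives 100.00 : 53.58 : 9.57 : 0.57.

100.00 : 53.58 : 9.57 : 0.57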